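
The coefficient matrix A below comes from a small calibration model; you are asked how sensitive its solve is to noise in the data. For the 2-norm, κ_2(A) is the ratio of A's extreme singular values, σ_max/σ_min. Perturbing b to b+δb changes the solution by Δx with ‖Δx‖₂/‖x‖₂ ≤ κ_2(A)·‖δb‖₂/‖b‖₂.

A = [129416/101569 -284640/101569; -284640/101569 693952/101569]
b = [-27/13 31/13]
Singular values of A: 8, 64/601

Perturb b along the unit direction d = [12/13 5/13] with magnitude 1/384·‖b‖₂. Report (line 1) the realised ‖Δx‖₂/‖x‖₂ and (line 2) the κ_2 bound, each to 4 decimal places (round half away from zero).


0.0082
0.1956

σ_max = 8, σ_min = 64/601
condition number: 8 ÷ (64/601) = 75.1250
worst-case relative error ≤ 75.1250 × 1/384 = 0.1956
solve Ax = b  →  x = [-8.8125 -3.2656]
2-norm of b is 3.1623; of x, 9.3981
Δx = A⁻¹·δb where δb = 1/384·3.1623·d; ‖Δx‖ = 0.0773
realised ‖Δx‖/‖x‖ = 0.0082
realised/bound (from unrounded values) ≈ 0.0421


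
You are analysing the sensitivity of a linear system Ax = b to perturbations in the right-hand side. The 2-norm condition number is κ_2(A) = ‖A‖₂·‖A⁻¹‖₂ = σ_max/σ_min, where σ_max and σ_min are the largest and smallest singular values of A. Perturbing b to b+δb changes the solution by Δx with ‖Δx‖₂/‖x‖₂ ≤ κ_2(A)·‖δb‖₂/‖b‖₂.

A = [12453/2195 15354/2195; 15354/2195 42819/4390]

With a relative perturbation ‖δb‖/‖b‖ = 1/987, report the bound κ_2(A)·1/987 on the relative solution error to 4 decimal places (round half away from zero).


0.0356

AᵀA = [15632901/192721 20796993/192721; 20796993/192721 111057921/770884]; tr = 173589525/770884, det = 31640625/770884
solving λ² − 173589525/770884·λ + 31640625/770884 = 0 gives λ = 225, 140625/770884
κ_2(A) = √(λ_max/λ_min) = √(225 / (140625/770884)) = 35.1200
perturbation bound = 35.1200·1/987 = 0.0356


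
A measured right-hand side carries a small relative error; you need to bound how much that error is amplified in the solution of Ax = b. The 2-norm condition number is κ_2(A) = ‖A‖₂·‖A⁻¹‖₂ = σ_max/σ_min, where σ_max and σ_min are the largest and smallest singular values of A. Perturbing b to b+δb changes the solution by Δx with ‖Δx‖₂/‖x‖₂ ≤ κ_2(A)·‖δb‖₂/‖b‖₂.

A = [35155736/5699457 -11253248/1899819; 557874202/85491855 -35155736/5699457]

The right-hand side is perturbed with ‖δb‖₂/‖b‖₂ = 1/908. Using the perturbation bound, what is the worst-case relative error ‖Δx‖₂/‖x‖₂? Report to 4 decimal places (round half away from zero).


AᵀA = [700721669845444/8690674520025 -44488951104752/579378301335; -44488951104752/579378301335 2824787263552/38625220089]; tr = 1588940314084/10333739025, det = 3782742016/10333739025
char-poly roots: 3844/25 and 984064/413349561
σ_max=√(3844/25)=(62/5), σ_min=√(984064/413349561)=(992/20331) → κ = 254.1375
bound on ‖Δx‖/‖x‖: κ·ε = 254.1375·1/908 = 0.2799

0.2799


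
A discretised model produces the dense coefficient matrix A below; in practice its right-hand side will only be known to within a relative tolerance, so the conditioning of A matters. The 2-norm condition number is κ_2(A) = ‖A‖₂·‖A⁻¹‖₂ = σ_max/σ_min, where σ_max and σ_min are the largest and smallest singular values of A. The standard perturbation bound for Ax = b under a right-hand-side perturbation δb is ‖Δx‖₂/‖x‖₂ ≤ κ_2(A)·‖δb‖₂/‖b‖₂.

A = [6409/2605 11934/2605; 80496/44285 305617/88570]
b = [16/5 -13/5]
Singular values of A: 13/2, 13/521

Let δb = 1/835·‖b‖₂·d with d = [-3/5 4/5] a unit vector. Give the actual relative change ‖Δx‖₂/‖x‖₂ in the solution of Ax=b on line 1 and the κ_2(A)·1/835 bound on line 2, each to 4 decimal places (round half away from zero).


from the listed singular values, σ₁ = 13/2, σ_n = 13/521
κ = σ_max/σ_min = (13/2)/(13/521) = 260.5000
worst-case relative error ≤ 260.5000 × 1/835 = 0.3120
solve Ax = b  →  x = [141.5204 -75.3032]
‖b‖ = 4.1231, ‖x‖ = 160.3078
re-solving with b+δb shifts x by Δx of norm 0.1979
dividing the unrounded norms, ‖Δx‖/‖x‖ = 0.0012
realised/bound (from unrounded values) ≈ 0.0040

0.0012
0.3120


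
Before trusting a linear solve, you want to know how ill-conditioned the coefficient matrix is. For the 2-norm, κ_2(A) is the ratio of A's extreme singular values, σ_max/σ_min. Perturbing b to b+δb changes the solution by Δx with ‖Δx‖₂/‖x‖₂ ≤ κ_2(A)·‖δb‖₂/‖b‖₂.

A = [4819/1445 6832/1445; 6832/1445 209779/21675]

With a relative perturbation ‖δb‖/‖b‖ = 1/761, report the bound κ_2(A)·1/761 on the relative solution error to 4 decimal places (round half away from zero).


0.0197

M = AᵀA = [48373/1445 6668032/108375; 6668032/108375 188613769/1625625]. tr(M)=840946/5625, det(M)=13845841/140625
char-poly roots: 3721/25 and 3721/5625
κ = σ_max/σ_min = (61/5)/(61/75) = 15.0000
perturbation bound = 15.0000·1/761 = 0.0197


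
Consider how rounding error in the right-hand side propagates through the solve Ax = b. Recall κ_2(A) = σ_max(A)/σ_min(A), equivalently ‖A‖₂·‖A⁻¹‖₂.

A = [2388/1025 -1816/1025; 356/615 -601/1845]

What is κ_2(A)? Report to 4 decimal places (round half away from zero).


33.7500

M = AᵀA = [32416/5625 -72836/16875; -72836/16875 164281/50625]. tr(M)=18241/2025, det(M)=16/225
char-poly roots: 9 and 16/2025
so κ_2 = √(9 / (16/2025)) = 33.7500


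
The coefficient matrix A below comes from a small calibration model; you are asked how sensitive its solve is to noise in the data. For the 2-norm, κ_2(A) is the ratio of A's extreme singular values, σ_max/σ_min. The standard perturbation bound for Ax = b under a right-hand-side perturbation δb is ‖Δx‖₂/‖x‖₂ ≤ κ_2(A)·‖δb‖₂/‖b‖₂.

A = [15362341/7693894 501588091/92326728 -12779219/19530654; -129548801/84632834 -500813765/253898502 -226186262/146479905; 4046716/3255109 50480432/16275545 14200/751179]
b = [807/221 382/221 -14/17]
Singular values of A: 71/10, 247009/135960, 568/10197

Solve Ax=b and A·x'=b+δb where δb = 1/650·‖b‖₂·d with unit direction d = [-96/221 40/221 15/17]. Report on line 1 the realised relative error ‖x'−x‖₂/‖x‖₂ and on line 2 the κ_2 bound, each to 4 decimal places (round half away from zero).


from the listed singular values, σ₁ = 71/10, σ_n = 568/10197
κ_2(A) = (71/10) / (568/10197) = 127.4625
worst-case relative error ≤ 127.4625 × 1/650 = 0.1961
solve Ax = b  →  x = [30.1156 -12.2430 -15.3338]
‖b‖₂ = 4.1231 and ‖x‖₂ = 35.9440
re-solving with b+δb shifts x by Δx of norm 0.1139
relative error = 0.0032
tightness: 0.0032 against a bound of 0.1961 (unrounded ratio ≈ 0.0162)

0.0032
0.1961


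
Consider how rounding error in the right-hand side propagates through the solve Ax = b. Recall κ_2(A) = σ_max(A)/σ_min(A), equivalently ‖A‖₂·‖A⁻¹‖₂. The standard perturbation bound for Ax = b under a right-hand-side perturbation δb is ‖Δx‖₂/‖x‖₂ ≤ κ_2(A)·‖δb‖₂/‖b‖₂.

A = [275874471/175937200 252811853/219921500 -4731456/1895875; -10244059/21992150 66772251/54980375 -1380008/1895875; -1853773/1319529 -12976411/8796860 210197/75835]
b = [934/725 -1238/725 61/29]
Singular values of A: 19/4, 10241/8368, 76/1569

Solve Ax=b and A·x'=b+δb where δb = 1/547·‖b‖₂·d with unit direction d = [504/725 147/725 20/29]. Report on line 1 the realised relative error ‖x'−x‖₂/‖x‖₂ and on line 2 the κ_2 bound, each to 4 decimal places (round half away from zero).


0.0027
0.1793

largest singular value 19/4, smallest 76/1569
κ = σ_max/σ_min = (19/4)/(76/1569) = 98.0625
perturbation bound = 98.0625·1/547 = 0.1793
solve Ax = b  →  x = [23.8767 22.7009 24.9421]
2-norm of b is 3.0000; of x, 41.3223
re-solving with b+δb shifts x by Δx of norm 0.1132
realised ‖Δx‖/‖x‖ = 0.0027
realised/bound (from unrounded values) ≈ 0.0153


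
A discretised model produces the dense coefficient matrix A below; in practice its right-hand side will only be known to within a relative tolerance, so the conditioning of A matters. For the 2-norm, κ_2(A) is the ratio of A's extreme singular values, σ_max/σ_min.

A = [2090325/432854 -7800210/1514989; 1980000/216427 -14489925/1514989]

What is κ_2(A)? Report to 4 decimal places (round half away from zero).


AᵀA = [69380825625/648313444 -127482832125/1134548527; -127482832125/1134548527 937028382525/7941839689]; tr = 8499136725/37773316, det = 31640625/37773316
eigenvalues of AᵀA: λ = (tr ± √(tr²−4·det))/2 = 225, 140625/37773316
so κ_2 = √(225 / (140625/37773316)) = 245.8400

245.8400


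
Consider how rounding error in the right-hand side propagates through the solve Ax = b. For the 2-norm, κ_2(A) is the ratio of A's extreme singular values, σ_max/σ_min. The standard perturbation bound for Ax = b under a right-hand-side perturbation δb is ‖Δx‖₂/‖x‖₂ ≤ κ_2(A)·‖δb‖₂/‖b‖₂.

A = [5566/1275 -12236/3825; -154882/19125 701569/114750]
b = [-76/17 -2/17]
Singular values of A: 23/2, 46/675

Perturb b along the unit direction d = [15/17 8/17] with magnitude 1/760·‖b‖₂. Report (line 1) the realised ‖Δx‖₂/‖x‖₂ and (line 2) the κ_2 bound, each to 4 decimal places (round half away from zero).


0.0015
0.2220

from the listed singular values, σ₁ = 23/2, σ_n = 46/675
κ_2(A) = (23/2) / (46/675) = 168.7500
perturbation bound = 168.7500·1/760 = 0.2220
solve Ax = b  →  x = [-35.3565 -46.8522]
‖b‖ = 4.4721, ‖x‖ = 58.6959
re-solving with b+δb shifts x by Δx of norm 0.0863
dividing the unrounded norms, ‖Δx‖/‖x‖ = 0.0015
tightness: 0.0015 against a bound of 0.2220 (unrounded ratio ≈ 0.0066)


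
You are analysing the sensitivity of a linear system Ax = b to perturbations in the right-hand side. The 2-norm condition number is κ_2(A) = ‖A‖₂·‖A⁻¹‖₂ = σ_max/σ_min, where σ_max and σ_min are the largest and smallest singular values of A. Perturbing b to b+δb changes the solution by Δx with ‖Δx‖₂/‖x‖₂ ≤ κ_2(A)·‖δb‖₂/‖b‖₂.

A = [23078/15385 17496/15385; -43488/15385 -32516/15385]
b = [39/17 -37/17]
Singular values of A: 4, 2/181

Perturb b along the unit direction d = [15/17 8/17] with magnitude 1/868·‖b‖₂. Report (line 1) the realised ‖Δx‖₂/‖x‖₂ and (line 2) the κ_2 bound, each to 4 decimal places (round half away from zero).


largest singular value 4, smallest 2/181
condition number: 4 ÷ (2/181) = 362.0000
perturbation bound = 362.0000·1/868 = 0.4171
solve Ax = b  →  x = [-53.7000 72.8500]
‖b‖ = 3.1623, ‖x‖ = 90.5031
δb = ε·‖b‖·d = [0.0032 0.0017]; solving A·Δx = δb gives ‖Δx‖ = 0.3297
relative error = 0.0036
tightness: 0.0036 against a bound of 0.4171 (unrounded ratio ≈ 0.0087)

0.0036
0.4171


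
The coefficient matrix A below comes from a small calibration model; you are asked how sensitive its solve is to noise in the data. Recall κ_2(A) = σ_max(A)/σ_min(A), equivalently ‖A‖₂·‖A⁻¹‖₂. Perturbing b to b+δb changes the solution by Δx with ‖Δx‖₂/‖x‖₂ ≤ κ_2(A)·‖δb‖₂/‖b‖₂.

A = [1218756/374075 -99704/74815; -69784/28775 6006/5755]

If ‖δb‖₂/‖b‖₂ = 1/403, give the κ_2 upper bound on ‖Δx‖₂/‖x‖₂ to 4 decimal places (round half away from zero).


0.2856

form AᵀA = [92334540496/5597284225 -7693863408/1119456845; -7693863408/1119456845 641482468/223891369] with trace 641252084/33120025 and determinant 937024/33120025
char-poly roots: 484/25 and 1936/1324801
σ_max=√(484/25)=(22/5), σ_min=√(1936/1324801)=(44/1151) → κ = 115.1000
κ_2(A)·‖δb‖/‖b‖ = 0.2856


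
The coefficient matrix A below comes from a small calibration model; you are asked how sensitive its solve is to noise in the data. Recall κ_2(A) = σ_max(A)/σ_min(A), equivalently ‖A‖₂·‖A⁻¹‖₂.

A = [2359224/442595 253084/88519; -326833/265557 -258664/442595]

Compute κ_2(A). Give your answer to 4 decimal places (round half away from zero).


95.2500

form AᵀA = [31388421289/1048788225 223174952/13983843; 223174952/13983843 992382416/116532025] with trace 139515097/3629025 and determinant 14776336/90725625
char-poly roots: 961/25 and 15376/3629025
κ = σ_max/σ_min = (31/5)/(124/1905) = 95.2500


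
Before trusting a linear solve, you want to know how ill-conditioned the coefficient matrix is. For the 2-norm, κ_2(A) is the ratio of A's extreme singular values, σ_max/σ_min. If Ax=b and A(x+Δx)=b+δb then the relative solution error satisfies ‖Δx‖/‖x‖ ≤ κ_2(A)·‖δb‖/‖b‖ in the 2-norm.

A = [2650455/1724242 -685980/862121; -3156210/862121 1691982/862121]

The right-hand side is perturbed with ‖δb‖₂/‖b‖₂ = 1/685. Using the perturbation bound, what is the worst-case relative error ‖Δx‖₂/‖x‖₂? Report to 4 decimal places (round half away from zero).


0.2847

AᵀA = [277346496825/17591777956 -36978284430/4397944489; -36978284430/4397944489 19724092596/4397944489]; tr = 1232674281/60871204, det = 164025/15217801
λ_max, λ_min = (1232674281/60871204 ± √1519326132651089361/3705303476409616)/2 = 81/4, 8100/15217801
so κ_2 = √((81/4) / (8100/15217801)) = 195.0500
worst-case relative error ≤ 195.0500 × 1/685 = 0.2847


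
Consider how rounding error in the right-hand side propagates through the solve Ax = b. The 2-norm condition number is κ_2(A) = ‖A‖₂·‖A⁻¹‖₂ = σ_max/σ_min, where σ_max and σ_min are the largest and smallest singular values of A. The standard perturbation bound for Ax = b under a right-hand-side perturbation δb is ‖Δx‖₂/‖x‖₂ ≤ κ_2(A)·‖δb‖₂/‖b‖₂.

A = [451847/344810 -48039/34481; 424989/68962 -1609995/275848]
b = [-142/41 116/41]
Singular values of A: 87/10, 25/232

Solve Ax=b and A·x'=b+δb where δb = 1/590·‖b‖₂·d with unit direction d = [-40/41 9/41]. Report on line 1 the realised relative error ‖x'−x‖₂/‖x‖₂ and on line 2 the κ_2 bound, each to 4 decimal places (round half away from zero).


from the listed singular values, σ₁ = 87/10, σ_n = 25/232
κ_2(A) = (87/10) / (25/232) = 80.7360
κ_2(A)·‖δb‖/‖b‖ = 0.1368
solve Ax = b  →  x = [25.7665 26.7215]
‖b‖₂ = 4.4721 and ‖x‖₂ = 37.1207
with δb = [-0.0074 0.0017], A·Δx = δb → ‖Δx‖ = 0.0703
relative error = 0.0019
realised/bound (from unrounded values) ≈ 0.0138

0.0019
0.1368


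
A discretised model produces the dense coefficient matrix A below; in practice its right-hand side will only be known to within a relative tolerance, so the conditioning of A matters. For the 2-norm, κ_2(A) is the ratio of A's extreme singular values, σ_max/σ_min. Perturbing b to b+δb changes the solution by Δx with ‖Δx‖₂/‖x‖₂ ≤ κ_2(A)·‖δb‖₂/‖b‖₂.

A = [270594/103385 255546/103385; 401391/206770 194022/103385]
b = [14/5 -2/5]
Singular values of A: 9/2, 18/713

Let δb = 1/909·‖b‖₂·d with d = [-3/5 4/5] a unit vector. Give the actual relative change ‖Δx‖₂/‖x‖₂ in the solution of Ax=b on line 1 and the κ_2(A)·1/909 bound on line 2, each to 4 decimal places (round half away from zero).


0.0016
0.1961

from the listed singular values, σ₁ = 9/2, σ_n = 18/713
condition number: (9/2) ÷ (18/713) = 178.2500
perturbation bound = 178.2500·1/909 = 0.1961
solve Ax = b  →  x = [54.9579 -57.0613]
2-norm of b is 2.8284; of x, 79.2235
re-solving with b+δb shifts x by Δx of norm 0.1233
relative error = 0.0016
realised/bound (from unrounded values) ≈ 0.0079


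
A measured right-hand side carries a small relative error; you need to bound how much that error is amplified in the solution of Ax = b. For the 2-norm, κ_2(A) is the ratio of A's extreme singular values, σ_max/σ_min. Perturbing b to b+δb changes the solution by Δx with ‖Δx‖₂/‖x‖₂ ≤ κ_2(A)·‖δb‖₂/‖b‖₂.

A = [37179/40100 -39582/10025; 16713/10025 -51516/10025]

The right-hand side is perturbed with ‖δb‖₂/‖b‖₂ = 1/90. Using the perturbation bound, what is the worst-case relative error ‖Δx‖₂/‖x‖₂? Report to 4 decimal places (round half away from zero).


form AᵀA = [1170293589/321602000 -491556681/40200250; -491556681/40200250 844126596/20100125] with trace 117410553/2572816 and determinant 531441/160801
char-poly roots: 729/16 and 11664/160801
σ_max=√(729/16)=(27/4), σ_min=√(11664/160801)=(108/401) → κ = 25.0625
worst-case relative error ≤ 25.0625 × 1/90 = 0.2785

0.2785


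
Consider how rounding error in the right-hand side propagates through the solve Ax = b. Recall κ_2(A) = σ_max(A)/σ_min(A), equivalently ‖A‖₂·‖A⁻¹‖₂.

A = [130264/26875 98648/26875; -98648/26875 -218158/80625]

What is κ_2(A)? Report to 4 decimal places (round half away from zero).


AᵀA = [1068005504/28890625 2402867984/86671875; 2402867984/86671875 5407030564/260015625]; tr = 600763204/10400625, det = 33362176/260015625
λ_max, λ_min = (600763204/10400625 ± √360860909283264016/108173000390625)/2 = 1444/25, 23104/10400625
κ_2(A) = √(λ_max/λ_min) = √((1444/25) / (23104/10400625)) = 161.2500

161.2500


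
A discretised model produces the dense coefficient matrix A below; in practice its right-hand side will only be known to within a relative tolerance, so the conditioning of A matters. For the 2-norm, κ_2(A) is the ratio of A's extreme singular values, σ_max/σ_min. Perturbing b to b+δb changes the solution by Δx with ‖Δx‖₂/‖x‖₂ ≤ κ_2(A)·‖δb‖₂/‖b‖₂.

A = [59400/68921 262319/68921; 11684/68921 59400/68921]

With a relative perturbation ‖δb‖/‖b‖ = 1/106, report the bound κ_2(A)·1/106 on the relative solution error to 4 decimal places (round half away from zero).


1.5472

AᵀA = [2180176/2825761 9682200/2825761; 9682200/2825761 43033681/2825761]; tr = 26897/1681, det = 16/1681
solving λ² − 26897/1681·λ + 16/1681 = 0 gives λ = 16, 1/1681
κ = σ_max/σ_min = 4/(1/41) = 164.0000
worst-case relative error ≤ 164.0000 × 1/106 = 1.5472


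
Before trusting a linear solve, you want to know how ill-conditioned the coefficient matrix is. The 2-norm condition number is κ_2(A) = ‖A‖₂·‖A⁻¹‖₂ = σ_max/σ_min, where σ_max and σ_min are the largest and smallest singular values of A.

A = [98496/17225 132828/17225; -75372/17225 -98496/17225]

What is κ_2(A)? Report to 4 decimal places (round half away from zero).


137.8000

M = AᵀA = [615296016/11868025 820274688/11868025; 820274688/11868025 1093789584/11868025]. tr(M)=68363424/474721, det(M)=518400/474721
solving λ² − 68363424/474721·λ + 518400/474721 = 0 gives λ = 144, 3600/474721
σ_max=√144=12, σ_min=√(3600/474721)=(60/689) → κ = 137.8000


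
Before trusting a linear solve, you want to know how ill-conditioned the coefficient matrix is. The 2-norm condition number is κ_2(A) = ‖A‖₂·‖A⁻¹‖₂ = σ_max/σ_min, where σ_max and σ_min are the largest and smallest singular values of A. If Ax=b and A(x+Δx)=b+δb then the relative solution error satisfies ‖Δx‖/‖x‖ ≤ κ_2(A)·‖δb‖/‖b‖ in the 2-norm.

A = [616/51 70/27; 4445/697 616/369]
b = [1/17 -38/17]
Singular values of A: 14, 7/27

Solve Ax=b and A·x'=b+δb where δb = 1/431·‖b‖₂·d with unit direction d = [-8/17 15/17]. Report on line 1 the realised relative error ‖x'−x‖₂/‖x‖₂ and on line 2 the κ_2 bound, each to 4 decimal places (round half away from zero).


largest singular value 14, smallest 7/27
condition number: 14 ÷ (7/27) = 54.0000
bound on ‖Δx‖/‖x‖: κ·ε = 54.0000·1/431 = 0.1253
solve Ax = b  →  x = [1.6237 -7.5418]
2-norm of b is 2.2361; of x, 7.7146
re-solving with b+δb shifts x by Δx of norm 0.0200
relative error = 0.0026
so the bound overstates the realised error by a factor of ≈ 48.3011 (computed from the unrounded values)

0.0026
0.1253


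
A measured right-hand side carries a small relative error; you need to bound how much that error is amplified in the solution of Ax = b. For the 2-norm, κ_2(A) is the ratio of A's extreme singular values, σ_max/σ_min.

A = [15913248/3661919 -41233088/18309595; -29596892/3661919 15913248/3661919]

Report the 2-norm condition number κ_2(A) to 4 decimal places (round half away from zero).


158.3875

M = AᵀA = [3907292311312/46400175649 -10418912689536/232000878245; -10418912689536/232000878245 27788768490496/1160004391225]. tr(M)=434155973264/4013856025, det(M)=1871773696/4013856025
eigenvalues of AᵀA: λ = (tr ± √(tr²−4·det))/2 = 2704/25, 692224/160554241
σ_max=√(2704/25)=(52/5), σ_min=√(692224/160554241)=(832/12671) → κ = 158.3875


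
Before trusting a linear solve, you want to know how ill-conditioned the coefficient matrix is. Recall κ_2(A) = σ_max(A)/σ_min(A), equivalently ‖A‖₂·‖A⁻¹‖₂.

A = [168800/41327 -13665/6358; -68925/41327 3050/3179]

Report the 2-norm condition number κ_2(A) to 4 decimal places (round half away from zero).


74.8000

AᵀA = [196710625/10106041 -104888250/10106041; -104888250/10106041 223942225/40424164]; tr = 3497525/139876, det = 15625/139876
solving λ² − 3497525/139876·λ + 15625/139876 = 0 gives λ = 25, 625/139876
so κ_2 = √(25 / (625/139876)) = 74.8000


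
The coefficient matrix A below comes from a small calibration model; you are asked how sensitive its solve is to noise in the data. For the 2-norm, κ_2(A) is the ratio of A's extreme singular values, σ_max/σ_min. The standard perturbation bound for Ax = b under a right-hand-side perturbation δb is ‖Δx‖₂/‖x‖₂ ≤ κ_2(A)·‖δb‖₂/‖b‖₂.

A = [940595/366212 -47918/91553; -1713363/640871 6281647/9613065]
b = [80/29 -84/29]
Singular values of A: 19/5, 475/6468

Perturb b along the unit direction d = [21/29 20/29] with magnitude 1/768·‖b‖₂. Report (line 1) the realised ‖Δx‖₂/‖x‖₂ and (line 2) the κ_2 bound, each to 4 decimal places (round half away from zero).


σ_max = 19/5, σ_min = 475/6468
κ = σ_max/σ_min = (19/5)/(475/6468) = 51.7440
κ_2(A)·‖δb‖/‖b‖ = 0.0674
solve Ax = b  →  x = [1.0270 -0.2311]
‖b‖₂ = 4.0000 and ‖x‖₂ = 1.0526
re-solving with b+δb shifts x by Δx of norm 0.0709
dividing the unrounded norms, ‖Δx‖/‖x‖ = 0.0674
realised/bound = 1 exactly: the bound is attained for this b and d

0.0674
0.0674


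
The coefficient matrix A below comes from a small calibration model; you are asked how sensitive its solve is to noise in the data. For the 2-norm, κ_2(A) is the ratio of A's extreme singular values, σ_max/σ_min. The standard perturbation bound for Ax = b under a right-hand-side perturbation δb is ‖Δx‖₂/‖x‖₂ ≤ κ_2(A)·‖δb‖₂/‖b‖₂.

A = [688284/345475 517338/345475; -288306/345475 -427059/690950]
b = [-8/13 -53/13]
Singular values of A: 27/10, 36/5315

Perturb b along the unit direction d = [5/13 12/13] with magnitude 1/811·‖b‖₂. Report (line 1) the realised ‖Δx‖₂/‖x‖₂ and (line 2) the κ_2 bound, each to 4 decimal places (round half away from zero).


0.0013
0.4915

largest singular value 27/10, smallest 36/5315
κ_2(A) = (27/10) / (36/5315) = 398.6250
bound on ‖Δx‖/‖x‖: κ·ε = 398.6250·1/811 = 0.4915
solve Ax = b  →  x = [354.6296 -472.2222]
‖b‖ = 4.1231, ‖x‖ = 590.5557
re-solving with b+δb shifts x by Δx of norm 0.7506
dividing the unrounded norms, ‖Δx‖/‖x‖ = 0.0013
tightness: 0.0013 against a bound of 0.4915 (unrounded ratio ≈ 0.0026)


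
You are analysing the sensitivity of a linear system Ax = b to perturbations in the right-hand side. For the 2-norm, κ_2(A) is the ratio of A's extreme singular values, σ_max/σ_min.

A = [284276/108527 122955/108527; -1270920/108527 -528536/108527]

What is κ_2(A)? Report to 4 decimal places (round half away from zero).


330.8750

M = AᵀA = [1008953296/7006609 420392700/7006609; 420392700/7006609 175174441/7006609]. tr(M)=1184127737/7006609, det(M)=1827904/7006609
λ_max, λ_min = (1184127737/7006609 ± √1402107267898271025/49092569678881)/2 = 169, 10816/7006609
κ_2(A) = √(λ_max/λ_min) = √(169 / (10816/7006609)) = 330.8750


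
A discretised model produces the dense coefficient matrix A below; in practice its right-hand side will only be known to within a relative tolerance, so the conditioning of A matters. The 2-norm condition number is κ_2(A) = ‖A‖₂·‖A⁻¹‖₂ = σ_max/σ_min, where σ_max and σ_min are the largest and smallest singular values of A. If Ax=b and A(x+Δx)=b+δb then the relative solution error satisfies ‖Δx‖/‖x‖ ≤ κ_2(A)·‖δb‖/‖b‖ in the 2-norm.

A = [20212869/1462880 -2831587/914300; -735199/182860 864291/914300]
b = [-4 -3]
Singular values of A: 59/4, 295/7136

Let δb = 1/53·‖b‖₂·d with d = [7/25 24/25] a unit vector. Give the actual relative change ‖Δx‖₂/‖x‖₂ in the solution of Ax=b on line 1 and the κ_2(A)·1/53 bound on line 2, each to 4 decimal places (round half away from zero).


0.0236
6.7321

largest singular value 59/4, smallest 295/7136
κ_2(A) = (59/4) / (295/7136) = 356.8000
κ_2(A)·‖δb‖/‖b‖ = 6.7321
solve Ax = b  →  x = [-21.4383 -94.3547]
‖b‖ = 5.0000, ‖x‖ = 96.7595
δb = ε·‖b‖·d = [0.0264 0.0906]; solving A·Δx = δb gives ‖Δx‖ = 2.2821
relative error = 0.0236
so the bound overstates the realised error by a factor of ≈ 285.4406 (computed from the unrounded values)


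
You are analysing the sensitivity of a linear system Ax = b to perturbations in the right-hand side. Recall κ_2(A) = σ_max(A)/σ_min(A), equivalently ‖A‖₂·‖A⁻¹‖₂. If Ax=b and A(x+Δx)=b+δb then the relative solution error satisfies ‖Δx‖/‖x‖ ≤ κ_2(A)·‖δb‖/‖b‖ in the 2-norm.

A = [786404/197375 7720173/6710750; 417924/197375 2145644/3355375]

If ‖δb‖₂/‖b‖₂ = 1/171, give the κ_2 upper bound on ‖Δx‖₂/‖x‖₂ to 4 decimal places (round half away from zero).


1.1542

AᵀA = [793091720992/38956890625 231311975706/38956890625; 231311975706/38956890625 269952331657/155827562500]; tr = 1101542149/49864820, det = 19518724/1558275625
solving λ² − 1101542149/49864820·λ + 19518724/1558275625 = 0 gives λ = 2209/100, 35344/62331025
κ = σ_max/σ_min = (47/10)/(188/7895) = 197.3750
worst-case relative error ≤ 197.3750 × 1/171 = 1.1542


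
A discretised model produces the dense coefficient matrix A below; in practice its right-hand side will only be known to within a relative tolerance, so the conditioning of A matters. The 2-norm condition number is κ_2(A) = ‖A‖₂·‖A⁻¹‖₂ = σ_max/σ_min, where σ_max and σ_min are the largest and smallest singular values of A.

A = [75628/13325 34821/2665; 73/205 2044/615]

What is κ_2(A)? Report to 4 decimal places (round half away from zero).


M = AᵀA = [3415889/105625 4774784/63375; 4774784/63375 6911713/38025]. tr(M)=1204354/5625, det(M)=28398241/140625
char-poly roots: 5329/25 and 5329/5625
so κ_2 = √((5329/25) / (5329/5625)) = 15.0000

15.0000


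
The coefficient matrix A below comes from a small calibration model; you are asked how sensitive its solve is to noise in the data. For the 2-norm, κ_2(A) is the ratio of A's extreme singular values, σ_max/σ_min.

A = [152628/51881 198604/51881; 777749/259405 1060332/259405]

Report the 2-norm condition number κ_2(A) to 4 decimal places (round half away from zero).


89.4500

M = AᵀA = [1411743361/80013025 1881671148/80013025; 1881671148/80013025 2509384864/80013025]. tr(M)=156845129/3200521, det(M)=960400/3200521
solving λ² − 156845129/3200521·λ + 960400/3200521 = 0 gives λ = 49, 19600/3200521
σ_max=√49=7, σ_min=√(19600/3200521)=(140/1789) → κ = 89.4500


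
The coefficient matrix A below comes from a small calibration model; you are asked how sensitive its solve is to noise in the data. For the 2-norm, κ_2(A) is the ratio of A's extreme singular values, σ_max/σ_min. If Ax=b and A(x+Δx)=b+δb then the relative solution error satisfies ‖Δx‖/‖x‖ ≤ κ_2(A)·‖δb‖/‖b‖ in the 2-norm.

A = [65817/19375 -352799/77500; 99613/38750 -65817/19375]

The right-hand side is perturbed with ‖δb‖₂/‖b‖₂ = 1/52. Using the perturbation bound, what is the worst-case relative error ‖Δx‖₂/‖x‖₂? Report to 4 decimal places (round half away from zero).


5.9615

AᵀA = [1090010389/60062500 -1453305177/60062500; -1453305177/60062500 7751086969/240250000]; tr = 484445141/9610000, det = 25411681/961000000
λ_max, λ_min = (484445141/9610000 ± √234677326388333481/92352100000000)/2 = 5041/100, 5041/9610000
σ_max=√(5041/100)=(71/10), σ_min=√(5041/9610000)=(71/3100) → κ = 310.0000
worst-case relative error ≤ 310.0000 × 1/52 = 5.9615


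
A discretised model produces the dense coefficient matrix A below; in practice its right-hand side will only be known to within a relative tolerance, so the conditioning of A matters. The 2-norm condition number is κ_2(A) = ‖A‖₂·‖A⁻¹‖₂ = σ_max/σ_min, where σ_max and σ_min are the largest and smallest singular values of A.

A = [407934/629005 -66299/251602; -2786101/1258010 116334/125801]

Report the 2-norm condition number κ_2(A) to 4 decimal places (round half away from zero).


form AᵀA = [337119975025/63303566404 -35116389000/15825891601; -35116389000/15825891601 58529955625/63303566404] with trace 1170561925/187288658 and determinant 390625/1498309264
λ_max, λ_min = (1170561925/187288658 ± √342544660110922500/8769260353860241)/2 = 25/4, 15625/374577316
so κ_2 = √((25/4) / (15625/374577316)) = 387.0800

387.0800


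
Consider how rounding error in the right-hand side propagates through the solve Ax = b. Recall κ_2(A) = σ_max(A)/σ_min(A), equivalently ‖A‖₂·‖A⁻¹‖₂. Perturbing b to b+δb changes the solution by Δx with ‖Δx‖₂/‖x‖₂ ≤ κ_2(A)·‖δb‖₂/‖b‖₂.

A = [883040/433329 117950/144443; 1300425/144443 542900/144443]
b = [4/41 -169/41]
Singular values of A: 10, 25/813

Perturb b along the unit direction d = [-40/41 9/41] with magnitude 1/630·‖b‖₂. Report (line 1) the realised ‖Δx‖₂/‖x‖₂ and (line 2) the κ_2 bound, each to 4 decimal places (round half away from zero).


σ_max = 10, σ_min = 25/813
condition number: 10 ÷ (25/813) = 325.2000
κ_2(A)·‖δb‖/‖b‖ = 0.5162
solve Ax = b  →  x = [12.1385 -30.1723]
‖b‖₂ = 4.1231 and ‖x‖₂ = 32.5225
with δb = [-0.0064 0.0014], A·Δx = δb → ‖Δx‖ = 0.2128
relative error = 0.0065
so the bound overstates the realised error by a factor of ≈ 78.8786 (computed from the unrounded values)

0.0065
0.5162


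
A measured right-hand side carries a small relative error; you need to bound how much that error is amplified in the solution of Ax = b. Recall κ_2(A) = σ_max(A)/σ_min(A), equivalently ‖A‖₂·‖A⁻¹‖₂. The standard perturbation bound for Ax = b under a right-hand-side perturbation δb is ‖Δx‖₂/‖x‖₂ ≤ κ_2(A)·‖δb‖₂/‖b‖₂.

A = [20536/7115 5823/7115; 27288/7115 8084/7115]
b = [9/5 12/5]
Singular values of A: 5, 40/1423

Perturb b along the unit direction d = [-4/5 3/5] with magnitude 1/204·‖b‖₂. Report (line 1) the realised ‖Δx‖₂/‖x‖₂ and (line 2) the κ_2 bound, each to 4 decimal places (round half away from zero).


largest singular value 5, smallest 40/1423
condition number: 5 ÷ (40/1423) = 177.8750
κ_2(A)·‖δb‖/‖b‖ = 0.8719
solve Ax = b  →  x = [0.5760 0.1680]
‖b‖ = 3.0000, ‖x‖ = 0.6000
with δb = [-0.0118 0.0088], A·Δx = δb → ‖Δx‖ = 0.5232
relative error = 0.8719
so the bound is sharp here: realised error equals the bound

0.8719
0.8719


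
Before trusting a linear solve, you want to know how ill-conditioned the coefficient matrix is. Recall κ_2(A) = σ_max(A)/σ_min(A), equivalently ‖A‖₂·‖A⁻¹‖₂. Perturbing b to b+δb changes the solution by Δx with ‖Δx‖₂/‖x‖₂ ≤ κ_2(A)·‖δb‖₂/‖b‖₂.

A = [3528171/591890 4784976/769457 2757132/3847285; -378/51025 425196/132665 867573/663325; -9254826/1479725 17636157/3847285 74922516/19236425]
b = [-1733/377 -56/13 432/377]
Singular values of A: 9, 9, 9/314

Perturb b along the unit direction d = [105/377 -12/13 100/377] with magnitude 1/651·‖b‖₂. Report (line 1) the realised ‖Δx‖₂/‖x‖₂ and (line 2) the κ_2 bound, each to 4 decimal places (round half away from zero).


largest singular value 9, smallest 9/314
κ = σ_max/σ_min = 9/(9/314) = 314.0000
perturbation bound = 314.0000·1/651 = 0.4823
solve Ax = b  →  x = [28.8800 -39.1043 92.6947]
‖b‖ = 6.4031, ‖x‖ = 104.6686
Δx = A⁻¹·δb where δb = 1/651·6.4031·d; ‖Δx‖ = 0.3432
relative error = 0.0033
so the bound overstates the realised error by a factor of ≈ 147.1183 (computed from the unrounded values)

0.0033
0.4823


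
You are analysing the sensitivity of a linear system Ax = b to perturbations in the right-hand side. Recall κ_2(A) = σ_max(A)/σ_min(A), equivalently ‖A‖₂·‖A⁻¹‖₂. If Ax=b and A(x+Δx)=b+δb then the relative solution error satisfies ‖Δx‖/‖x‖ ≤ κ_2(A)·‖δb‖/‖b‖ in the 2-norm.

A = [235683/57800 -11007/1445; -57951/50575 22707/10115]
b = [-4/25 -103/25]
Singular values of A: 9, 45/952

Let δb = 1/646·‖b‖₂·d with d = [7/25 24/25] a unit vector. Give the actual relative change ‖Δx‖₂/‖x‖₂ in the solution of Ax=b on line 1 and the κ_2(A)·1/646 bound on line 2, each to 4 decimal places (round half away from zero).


0.0016
0.2947

largest singular value 9, smallest 45/952
condition number: 9 ÷ (45/952) = 190.4000
worst-case relative error ≤ 190.4000 × 1/646 = 0.2947
solve Ax = b  →  x = [-74.6144 -39.9203]
‖b‖₂ = 4.1231 and ‖x‖₂ = 84.6223
δb = ε·‖b‖·d = [0.0018 0.0061]; solving A·Δx = δb gives ‖Δx‖ = 0.1350
realised ‖Δx‖/‖x‖ = 0.0016
realised/bound (from unrounded values) ≈ 0.0054


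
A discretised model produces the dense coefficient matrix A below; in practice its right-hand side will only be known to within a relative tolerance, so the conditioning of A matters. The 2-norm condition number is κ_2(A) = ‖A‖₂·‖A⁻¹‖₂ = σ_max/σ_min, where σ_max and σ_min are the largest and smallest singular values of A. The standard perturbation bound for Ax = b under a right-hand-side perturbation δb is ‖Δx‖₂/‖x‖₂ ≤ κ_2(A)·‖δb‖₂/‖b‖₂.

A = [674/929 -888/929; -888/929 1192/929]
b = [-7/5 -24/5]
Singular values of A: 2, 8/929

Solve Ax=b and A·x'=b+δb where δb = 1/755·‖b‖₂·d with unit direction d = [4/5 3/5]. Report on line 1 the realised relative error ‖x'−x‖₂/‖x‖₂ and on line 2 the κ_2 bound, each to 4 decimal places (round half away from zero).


0.0017
0.3076

largest singular value 2, smallest 8/929
κ = σ_max/σ_min = 2/(8/929) = 232.2500
perturbation bound = 232.2500·1/755 = 0.3076
solve Ax = b  →  x = [-370.7000 -279.9000]
2-norm of b is 5.0000; of x, 464.5024
Δx = A⁻¹·δb where δb = 1/755·5.0000·d; ‖Δx‖ = 0.7690
relative error = 0.0017
realised/bound (from unrounded values) ≈ 0.0054


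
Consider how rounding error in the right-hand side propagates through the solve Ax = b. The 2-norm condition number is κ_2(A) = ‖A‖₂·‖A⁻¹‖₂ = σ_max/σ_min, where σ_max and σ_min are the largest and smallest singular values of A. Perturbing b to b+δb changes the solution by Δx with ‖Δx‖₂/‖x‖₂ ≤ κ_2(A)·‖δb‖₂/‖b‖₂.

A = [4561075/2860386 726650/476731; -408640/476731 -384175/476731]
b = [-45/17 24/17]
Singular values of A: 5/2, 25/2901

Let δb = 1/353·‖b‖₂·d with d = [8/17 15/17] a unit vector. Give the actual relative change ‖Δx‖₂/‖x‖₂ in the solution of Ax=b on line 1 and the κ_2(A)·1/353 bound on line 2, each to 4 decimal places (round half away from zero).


from the listed singular values, σ₁ = 5/2, σ_n = 25/2901
κ_2(A) = (5/2) / (25/2901) = 290.1000
κ_2(A)·‖δb‖/‖b‖ = 0.8218
solve Ax = b  →  x = [-0.8690 -0.8276]
2-norm of b is 3.0000; of x, 1.2000
Δx = A⁻¹·δb where δb = 1/353·3.0000·d; ‖Δx‖ = 0.9862
realised ‖Δx‖/‖x‖ = 0.8218
realised/bound = 1 exactly: the bound is attained for this b and d

0.8218
0.8218


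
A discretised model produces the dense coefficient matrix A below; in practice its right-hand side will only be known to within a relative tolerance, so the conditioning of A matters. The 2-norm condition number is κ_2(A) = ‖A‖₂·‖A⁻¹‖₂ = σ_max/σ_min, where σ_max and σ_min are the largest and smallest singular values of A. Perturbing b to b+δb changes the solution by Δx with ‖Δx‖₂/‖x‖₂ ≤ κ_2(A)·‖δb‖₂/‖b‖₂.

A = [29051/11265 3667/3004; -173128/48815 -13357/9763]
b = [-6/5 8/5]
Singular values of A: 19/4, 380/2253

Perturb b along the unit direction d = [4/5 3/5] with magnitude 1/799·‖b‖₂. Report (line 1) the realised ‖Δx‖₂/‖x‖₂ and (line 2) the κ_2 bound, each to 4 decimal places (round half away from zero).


σ_max = 19/4, σ_min = 380/2253
κ = σ_max/σ_min = (19/4)/(380/2253) = 28.1625
worst-case relative error ≤ 28.1625 × 1/799 = 0.0352
solve Ax = b  →  x = [-0.3887 -0.1619]
‖b‖₂ = 2.0000 and ‖x‖₂ = 0.4211
re-solving with b+δb shifts x by Δx of norm 0.0148
relative error = 0.0352
so the bound is sharp here: realised error equals the bound

0.0352
0.0352


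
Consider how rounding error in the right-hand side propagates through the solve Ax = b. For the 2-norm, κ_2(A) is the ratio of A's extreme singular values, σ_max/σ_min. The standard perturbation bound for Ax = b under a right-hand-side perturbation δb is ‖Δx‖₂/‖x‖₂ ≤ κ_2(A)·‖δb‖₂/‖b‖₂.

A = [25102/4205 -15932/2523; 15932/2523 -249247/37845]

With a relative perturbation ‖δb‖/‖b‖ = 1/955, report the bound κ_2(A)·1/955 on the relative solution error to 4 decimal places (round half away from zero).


form AᵀA = [14288596/189225 -1800316/22707; -1800316/22707 141778249/1703025] with trace 321493/2025 and determinant 196/625
eigenvalues of AᵀA: λ = (tr ± √(tr²−4·det))/2 = 3969/25, 4/2025
κ = σ_max/σ_min = (63/5)/(2/45) = 283.5000
bound on ‖Δx‖/‖x‖: κ·ε = 283.5000·1/955 = 0.2969

0.2969


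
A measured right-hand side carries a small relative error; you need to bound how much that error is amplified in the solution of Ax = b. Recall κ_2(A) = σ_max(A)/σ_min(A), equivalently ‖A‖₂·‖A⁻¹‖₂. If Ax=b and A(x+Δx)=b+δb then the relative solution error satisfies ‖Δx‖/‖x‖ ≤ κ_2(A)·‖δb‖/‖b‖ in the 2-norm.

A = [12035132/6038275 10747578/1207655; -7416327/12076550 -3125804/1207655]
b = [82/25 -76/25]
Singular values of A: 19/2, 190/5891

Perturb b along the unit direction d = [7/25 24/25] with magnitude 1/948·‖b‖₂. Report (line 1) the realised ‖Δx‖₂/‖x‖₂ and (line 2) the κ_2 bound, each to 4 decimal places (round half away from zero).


largest singular value 19/2, smallest 190/5891
condition number: (19/2) ÷ (190/5891) = 294.5500
perturbation bound = 294.5500·1/948 = 0.3107
solve Ax = b  →  x = [60.5905 -13.2013]
‖b‖ = 4.4721, ‖x‖ = 62.0120
with δb = [0.0013 0.0045], A·Δx = δb → ‖Δx‖ = 0.1463
dividing the unrounded norms, ‖Δx‖/‖x‖ = 0.0024
tightness: 0.0024 against a bound of 0.3107 (unrounded ratio ≈ 0.0076)

0.0024
0.3107


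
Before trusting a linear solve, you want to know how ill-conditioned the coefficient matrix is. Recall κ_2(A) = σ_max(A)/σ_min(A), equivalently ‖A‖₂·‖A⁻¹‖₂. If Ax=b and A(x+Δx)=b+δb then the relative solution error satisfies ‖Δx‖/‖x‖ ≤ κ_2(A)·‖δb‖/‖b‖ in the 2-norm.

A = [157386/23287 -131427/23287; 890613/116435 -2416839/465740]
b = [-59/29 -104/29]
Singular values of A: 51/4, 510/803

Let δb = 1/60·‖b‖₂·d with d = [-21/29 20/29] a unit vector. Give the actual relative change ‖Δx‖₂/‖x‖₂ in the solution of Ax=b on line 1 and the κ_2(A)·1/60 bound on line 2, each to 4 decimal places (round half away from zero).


0.0674
0.3346

from the listed singular values, σ₁ = 51/4, σ_n = 510/803
κ = σ_max/σ_min = (51/4)/(510/803) = 20.0750
κ_2(A)·‖δb‖/‖b‖ = 0.3346
solve Ax = b  →  x = [-1.1957 -1.0714]
‖b‖₂ = 4.1231 and ‖x‖₂ = 1.6055
with δb = [-0.0498 0.0474], A·Δx = δb → ‖Δx‖ = 0.1082
realised ‖Δx‖/‖x‖ = 0.0674
so the bound overstates the realised error by a factor of ≈ 4.9646 (computed from the unrounded values)
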